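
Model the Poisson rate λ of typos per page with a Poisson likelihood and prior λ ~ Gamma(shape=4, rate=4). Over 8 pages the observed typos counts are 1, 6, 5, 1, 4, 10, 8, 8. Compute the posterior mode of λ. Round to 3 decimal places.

Σxᵢ = 1+6+5+1+4+10+8+8 = 43, with n = 8.
Posterior ∝ λ^3e^(−4λ) · λ^43e^(−8λ) = λ^46e^(−12λ), i.e. Gamma(shape=47, rate=12).
The mode of a Gamma(a, b) with a ≥ 1 (shape–rate) is (a−1)/b = 46/12 ≈ 3.833.

λ̂_MAP = 3.833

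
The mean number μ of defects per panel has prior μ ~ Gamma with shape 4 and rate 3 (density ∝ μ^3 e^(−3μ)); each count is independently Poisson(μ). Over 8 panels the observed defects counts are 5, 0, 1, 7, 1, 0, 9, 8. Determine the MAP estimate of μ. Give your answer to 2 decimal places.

Σxᵢ = 5+0+1+7+1+0+9+8 = 31, with n = 8.
Posterior ∝ μ^3e^(−3μ) · μ^31e^(−8μ) = μ^34e^(−11μ), i.e. Gamma(shape=35, rate=11).
The mode of a Gamma(a, b) with a ≥ 1 (shape–rate) is (a−1)/b = 34/11 ≈ 3.09.

μ̂_MAP = 3.09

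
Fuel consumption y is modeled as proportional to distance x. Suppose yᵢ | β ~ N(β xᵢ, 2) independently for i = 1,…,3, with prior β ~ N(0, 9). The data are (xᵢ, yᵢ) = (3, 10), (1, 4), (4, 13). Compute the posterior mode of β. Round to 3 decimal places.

β̂_MAP = 3.280

log p(β | y) = −Σ(yᵢ − βxᵢ)²/(2·2) − β²/(2·9) + const.
Setting the derivative to zero: Σxᵢ(yᵢ − βxᵢ)/2 − β/9 = 0, so β = Σxᵢyᵢ / (Σxᵢ² + σ²/τ²).
Σxᵢyᵢ = 3·10 + 1·4 + 4·13 = 86; Σxᵢ² = 26; σ²/τ² = 2/9.
β̂_MAP = 86 / (26 + 2/9) = 86/(236/9) = 387/118 ≈ 3.280.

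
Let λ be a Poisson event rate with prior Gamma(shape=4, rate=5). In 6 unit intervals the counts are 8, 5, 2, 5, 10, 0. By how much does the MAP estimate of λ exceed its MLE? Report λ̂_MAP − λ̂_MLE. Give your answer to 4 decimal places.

MAP − MLE = -2.0000

Σxᵢ = 30. Posterior is Gamma(34, 11); MAP = (34−1)/11 = 33/11 ≈ 3.00000.
MLE = x̄ = 30/6 ≈ 5.00000.
Difference = 33/11 − 30/6 = -2 ≈ -2.0000.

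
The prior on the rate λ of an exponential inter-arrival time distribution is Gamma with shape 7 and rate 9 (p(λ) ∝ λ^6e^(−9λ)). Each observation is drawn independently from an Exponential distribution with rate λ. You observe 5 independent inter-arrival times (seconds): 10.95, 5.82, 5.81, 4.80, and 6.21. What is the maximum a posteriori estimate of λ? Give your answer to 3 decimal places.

λ̂_MAP = 0.258

The Exponential(rate=λ) likelihood is ∝ λ^n e^(−λΣtᵢ). Here n = 5 and Σtᵢ = 10.95 + 5.82 + 5.81 + 4.80 + 6.21 = 33.59.
Posterior ∝ λ^6e^(−9λ) · λ^5e^(−33.59λ) = λ^11e^(−42.59λ), i.e. Gamma(12, 42.59).
Mode = (a−1)/b = 11/42.59 ≈ 0.258.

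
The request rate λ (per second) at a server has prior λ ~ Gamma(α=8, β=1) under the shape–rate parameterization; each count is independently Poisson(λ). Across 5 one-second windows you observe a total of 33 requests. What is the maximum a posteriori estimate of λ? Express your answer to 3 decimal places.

Σxᵢ = 33, n = 5.
Posterior ∝ λ^7e^(−1λ) · λ^33e^(−5λ) = λ^40e^(−6λ), i.e. Gamma(shape=41, rate=6).
The mode of a Gamma(a, b) with a ≥ 1 (shape–rate) is (a−1)/b = 40/6 ≈ 6.667.

λ̂_MAP = 6.667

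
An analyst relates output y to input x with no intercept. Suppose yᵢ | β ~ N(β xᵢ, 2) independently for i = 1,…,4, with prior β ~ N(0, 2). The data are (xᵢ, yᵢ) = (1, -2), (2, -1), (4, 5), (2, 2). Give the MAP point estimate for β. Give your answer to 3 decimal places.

log p(β | y) = −Σ(yᵢ − βxᵢ)²/(2·2) − β²/(2·2) + const.
Setting the derivative to zero: Σxᵢ(yᵢ − βxᵢ)/2 − β/2 = 0, so β = Σxᵢyᵢ / (Σxᵢ² + σ²/τ²).
Σxᵢyᵢ = 1·(-2) + 2·(-1) + 4·5 + 2·2 = 20; Σxᵢ² = 25; σ²/τ² = 1.
β̂_MAP = 20 / (25 + 1) = 20/26 ≈ 0.769.

β̂_MAP = 0.769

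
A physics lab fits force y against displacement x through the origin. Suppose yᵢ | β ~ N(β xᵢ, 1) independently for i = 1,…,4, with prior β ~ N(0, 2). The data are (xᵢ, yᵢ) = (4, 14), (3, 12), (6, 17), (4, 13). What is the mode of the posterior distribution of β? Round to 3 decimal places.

log p(β | y) = −Σ(yᵢ − βxᵢ)²/(2·1) − β²/(2·2) + const.
Setting the derivative to zero: Σxᵢ(yᵢ − βxᵢ)/1 − β/2 = 0, so β = Σxᵢyᵢ / (Σxᵢ² + σ²/τ²).
Σxᵢyᵢ = 4·14 + 3·12 + 6·17 + 4·13 = 246; Σxᵢ² = 77; σ²/τ² = 0.5.
β̂_MAP = 246 / (77 + 0.5) = 246/77.5 ≈ 3.174.

β̂_MAP = 3.174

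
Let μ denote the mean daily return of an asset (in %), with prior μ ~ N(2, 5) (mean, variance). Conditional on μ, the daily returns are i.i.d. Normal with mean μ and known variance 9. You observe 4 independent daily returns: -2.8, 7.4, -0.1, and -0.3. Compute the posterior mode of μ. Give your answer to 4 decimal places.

n = 4; x̄ = ((-2.8) + 7.4 + (-0.1) + (-0.3))/4 = 4.2/4 = 1.05.
For a Normal prior and Normal likelihood with known variance, the posterior is Normal; its mode equals its mean, the precision-weighted average.
Prior precision 1/σ₀² = 1/5 = 0.2; data precision n/σ² = 4/9.
μ̂ = (0.2·2 + (4/9)·1.05) / (0.2 + 4/9) = (13/15)/(29/45) = 39/29 ≈ 1.3448.

μ̂_MAP = 1.3448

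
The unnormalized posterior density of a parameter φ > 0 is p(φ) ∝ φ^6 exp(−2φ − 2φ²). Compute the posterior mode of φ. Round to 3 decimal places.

φ̂_MAP = 1.000

ℓ'(φ) = 6/φ − 2 − 4φ. Setting this to zero and multiplying by φ: 4φ² + 2φ − 6 = 0.
φ = (−2 + √(2² + 4·4·6)) / (2·4) = (−2 + √100) / 8 = (−2 + 10)/8 = 1.
ℓ''(φ) = −6/φ² − 4 < 0, confirming a maximum.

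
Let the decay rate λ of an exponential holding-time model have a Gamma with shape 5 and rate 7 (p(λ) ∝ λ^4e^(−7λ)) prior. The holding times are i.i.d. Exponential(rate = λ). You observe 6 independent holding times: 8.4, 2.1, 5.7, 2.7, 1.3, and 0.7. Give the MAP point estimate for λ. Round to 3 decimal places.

λ̂_MAP = 0.358

The Exponential(rate=λ) likelihood is ∝ λ^n e^(−λΣtᵢ). Here n = 6 and Σtᵢ = 8.4 + 2.1 + 5.7 + 2.7 + 1.3 + 0.7 = 20.9.
Posterior ∝ λ^4e^(−7λ) · λ^6e^(−20.9λ) = λ^10e^(−27.9λ), i.e. Gamma(11, 27.9).
Mode = (a−1)/b = 10/27.9 ≈ 0.358.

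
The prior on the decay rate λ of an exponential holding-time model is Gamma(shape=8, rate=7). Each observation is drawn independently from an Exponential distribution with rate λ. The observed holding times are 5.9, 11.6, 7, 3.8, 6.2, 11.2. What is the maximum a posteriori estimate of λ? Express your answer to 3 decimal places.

λ̂_MAP = 0.247

The Exponential(rate=λ) likelihood is ∝ λ^n e^(−λΣtᵢ). Here n = 6 and Σtᵢ = 5.9 + 11.6 + 7 + 3.8 + 6.2 + 11.2 = 45.7.
Posterior ∝ λ^7e^(−7λ) · λ^6e^(−45.7λ) = λ^13e^(−52.7λ), i.e. Gamma(14, 52.7).
Mode = (a−1)/b = 13/52.7 ≈ 0.247.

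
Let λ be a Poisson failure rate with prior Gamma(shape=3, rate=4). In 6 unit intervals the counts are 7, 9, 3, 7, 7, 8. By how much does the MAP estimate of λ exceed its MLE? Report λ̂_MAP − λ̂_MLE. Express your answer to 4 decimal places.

MAP − MLE = -2.5333

Σxᵢ = 41. Posterior is Gamma(44, 10); MAP = (44−1)/10 = 43/10 ≈ 4.30000.
MLE = x̄ = 41/6 ≈ 6.83333.
Difference = 43/10 − 41/6 = -38/15 ≈ -2.5333.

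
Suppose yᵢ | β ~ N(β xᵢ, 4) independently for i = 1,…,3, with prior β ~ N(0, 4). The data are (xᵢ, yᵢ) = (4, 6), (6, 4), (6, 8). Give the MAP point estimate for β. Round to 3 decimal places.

log p(β | y) = −Σ(yᵢ − βxᵢ)²/(2·4) − β²/(2·4) + const.
Setting the derivative to zero: Σxᵢ(yᵢ − βxᵢ)/4 − β/4 = 0, so β = Σxᵢyᵢ / (Σxᵢ² + σ²/τ²).
Σxᵢyᵢ = 4·6 + 6·4 + 6·8 = 96; Σxᵢ² = 88; σ²/τ² = 1.
β̂_MAP = 96 / (88 + 1) = 96/89 ≈ 1.079.

β̂_MAP = 1.079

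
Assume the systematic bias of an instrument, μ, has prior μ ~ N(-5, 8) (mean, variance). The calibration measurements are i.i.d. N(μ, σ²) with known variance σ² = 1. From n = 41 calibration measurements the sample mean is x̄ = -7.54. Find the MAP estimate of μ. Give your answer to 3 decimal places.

n = 41, x̄ = -7.54.
For a Normal prior and Normal likelihood with known variance, the posterior is Normal; its mode equals its mean, the precision-weighted average.
Prior precision 1/σ₀² = 1/8 = 0.125; data precision n/σ² = 41/1 = 41.
μ̂ = (0.125·(-5) + 41·(-7.54)) / (0.125 + 41) = (-309.765)/41.125 = -61953/8225 ≈ -7.532.

μ̂_MAP = -7.532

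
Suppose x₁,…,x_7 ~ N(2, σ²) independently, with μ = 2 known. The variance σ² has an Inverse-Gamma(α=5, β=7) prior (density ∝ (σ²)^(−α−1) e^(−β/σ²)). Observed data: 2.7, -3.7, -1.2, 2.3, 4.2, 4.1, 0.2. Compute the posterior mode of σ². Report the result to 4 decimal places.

σ̂²_MAP = 3.6737

Sum of squared deviations about the known mean: SS = (2.7−2)² + (-3.7−2)² + (-1.2−2)² + (2.3−2)² + (4.2−2)² + (4.1−2)² + (0.2−2)² = 55.8.
The Normal likelihood contributes (σ²)^(−n/2) exp(−SS/(2σ²)), so the posterior is Inverse-Gamma(α + n/2, β + SS/2) = Inverse-Gamma(8.5, 34.9).
The mode of Inverse-Gamma(a, b) is b/(a+1) = 34.9/9.5 ≈ 3.6737.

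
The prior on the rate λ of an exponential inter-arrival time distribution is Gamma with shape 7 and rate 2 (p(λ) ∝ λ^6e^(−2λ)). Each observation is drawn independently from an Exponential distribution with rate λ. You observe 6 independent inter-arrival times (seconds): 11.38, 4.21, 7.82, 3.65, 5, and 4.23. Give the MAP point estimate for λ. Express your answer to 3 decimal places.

λ̂_MAP = 0.313

The Exponential(rate=λ) likelihood is ∝ λ^n e^(−λΣtᵢ). Here n = 6 and Σtᵢ = 11.38 + 4.21 + 7.82 + 3.65 + 5 + 4.23 = 36.29.
Posterior ∝ λ^6e^(−2λ) · λ^6e^(−36.29λ) = λ^12e^(−38.29λ), i.e. Gamma(13, 38.29).
Mode = (a−1)/b = 12/38.29 ≈ 0.313.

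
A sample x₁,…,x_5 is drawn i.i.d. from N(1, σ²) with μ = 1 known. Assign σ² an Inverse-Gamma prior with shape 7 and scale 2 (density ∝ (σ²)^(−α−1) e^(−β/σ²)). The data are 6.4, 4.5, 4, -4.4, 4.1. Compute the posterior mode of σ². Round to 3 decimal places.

σ̂²_MAP = 4.437

Sum of squared deviations about the known mean: SS = (6.4−1)² + (4.5−1)² + (4−1)² + (-4.4−1)² + (4.1−1)² = 89.18.
The Normal likelihood contributes (σ²)^(−n/2) exp(−SS/(2σ²)), so the posterior is Inverse-Gamma(α + n/2, β + SS/2) = Inverse-Gamma(9.5, 46.59).
The mode of Inverse-Gamma(a, b) is b/(a+1) = 46.59/10.5 ≈ 4.437.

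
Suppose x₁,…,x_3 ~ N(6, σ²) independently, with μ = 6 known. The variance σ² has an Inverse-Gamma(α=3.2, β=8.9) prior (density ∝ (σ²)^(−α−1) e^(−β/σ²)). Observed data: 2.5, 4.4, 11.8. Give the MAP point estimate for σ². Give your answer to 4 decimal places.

Sum of squared deviations about the known mean: SS = (2.5−6)² + (4.4−6)² + (11.8−6)² = 48.45.
The Normal likelihood contributes (σ²)^(−n/2) exp(−SS/(2σ²)), so the posterior is Inverse-Gamma(α + n/2, β + SS/2) = Inverse-Gamma(4.7, 33.125).
The mode of Inverse-Gamma(a, b) is b/(a+1) = 33.125/5.7 ≈ 5.8114.

σ̂²_MAP = 5.8114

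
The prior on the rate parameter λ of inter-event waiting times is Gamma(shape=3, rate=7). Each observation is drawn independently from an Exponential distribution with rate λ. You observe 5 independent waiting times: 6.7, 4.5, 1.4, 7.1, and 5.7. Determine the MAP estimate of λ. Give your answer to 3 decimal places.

λ̂_MAP = 0.216

The Exponential(rate=λ) likelihood is ∝ λ^n e^(−λΣtᵢ). Here n = 5 and Σtᵢ = 6.7 + 4.5 + 1.4 + 7.1 + 5.7 = 25.4.
Posterior ∝ λ^2e^(−7λ) · λ^5e^(−25.4λ) = λ^7e^(−32.4λ), i.e. Gamma(8, 32.4).
Mode = (a−1)/b = 7/32.4 ≈ 0.216.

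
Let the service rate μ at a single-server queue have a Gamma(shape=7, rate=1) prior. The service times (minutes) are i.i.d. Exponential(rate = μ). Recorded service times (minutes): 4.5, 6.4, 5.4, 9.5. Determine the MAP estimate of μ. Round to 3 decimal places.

The Exponential(rate=μ) likelihood is ∝ μ^n e^(−μΣtᵢ). Here n = 4 and Σtᵢ = 4.5 + 6.4 + 5.4 + 9.5 = 25.8.
Posterior ∝ μ^6e^(−1μ) · μ^4e^(−25.8μ) = μ^10e^(−26.8μ), i.e. Gamma(11, 26.8).
Mode = (a−1)/b = 10/26.8 ≈ 0.373.

μ̂_MAP = 0.373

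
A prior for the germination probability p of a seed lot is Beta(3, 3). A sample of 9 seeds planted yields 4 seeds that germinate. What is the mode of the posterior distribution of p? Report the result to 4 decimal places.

p̂_MAP = 0.4615

Prior: Beta(3, 3).
Data: 4 successes in 9 trials. The binomial likelihood contributes p^4(1−p)^5, so the posterior is Beta(3+4, 3+5) = Beta(7, 8).
For Beta(a, b) with a, b > 1 the mode is (a−1)/(a+b−2) = 6/13 ≈ 0.4615.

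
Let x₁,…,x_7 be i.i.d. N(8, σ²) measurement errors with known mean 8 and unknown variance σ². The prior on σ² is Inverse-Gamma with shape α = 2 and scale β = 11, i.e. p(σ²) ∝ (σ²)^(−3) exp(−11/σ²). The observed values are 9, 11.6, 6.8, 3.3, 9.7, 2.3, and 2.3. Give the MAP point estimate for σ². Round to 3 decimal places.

Sum of squared deviations about the known mean: SS = (9−8)² + (11.6−8)² + (6.8−8)² + (3.3−8)² + (9.7−8)² + (2.3−8)² + (2.3−8)² = 105.36.
The Normal likelihood contributes (σ²)^(−n/2) exp(−SS/(2σ²)), so the posterior is Inverse-Gamma(α + n/2, β + SS/2) = Inverse-Gamma(5.5, 63.68).
The mode of Inverse-Gamma(a, b) is b/(a+1) = 63.68/6.5 ≈ 9.797.

σ̂²_MAP = 9.797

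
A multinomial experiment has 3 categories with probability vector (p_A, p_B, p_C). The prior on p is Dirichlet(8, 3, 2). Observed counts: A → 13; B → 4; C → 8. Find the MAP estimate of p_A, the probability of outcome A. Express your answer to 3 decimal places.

The posterior is Dirichlet(αᵢ + nᵢ) = Dirichlet(21, 7, 10).
For a Dirichlet(a₁,…,a_K) with all aᵢ > 1, the mode has j-th component (aⱼ − 1)/(Σaᵢ − K).
Here Σaᵢ = 38 and K = 3, so p_A = (21 − 1)/(38 − 3) = 20/35 ≈ 0.571.

MAP estimate of p_A = 0.571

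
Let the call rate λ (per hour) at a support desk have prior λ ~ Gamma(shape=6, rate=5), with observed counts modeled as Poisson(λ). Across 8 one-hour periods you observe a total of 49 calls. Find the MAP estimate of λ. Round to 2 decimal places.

Σxᵢ = 49, n = 8.
Posterior ∝ λ^5e^(−5λ) · λ^49e^(−8λ) = λ^54e^(−13λ), i.e. Gamma(shape=55, rate=13).
The mode of a Gamma(a, b) with a ≥ 1 (shape–rate) is (a−1)/b = 54/13 ≈ 4.15.

λ̂_MAP = 4.15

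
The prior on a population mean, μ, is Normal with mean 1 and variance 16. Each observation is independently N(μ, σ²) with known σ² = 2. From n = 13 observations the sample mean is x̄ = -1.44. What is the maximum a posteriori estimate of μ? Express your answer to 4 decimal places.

μ̂_MAP = -1.4168

n = 13, x̄ = -1.44.
For a Normal prior and Normal likelihood with known variance, the posterior is Normal; its mode equals its mean, the precision-weighted average.
Prior precision 1/σ₀² = 1/16 = 0.0625; data precision n/σ² = 13/2 = 6.5.
μ̂ = (0.0625·1 + 6.5·(-1.44)) / (0.0625 + 6.5) = (-9.2975)/6.5625 = -3719/2625 ≈ -1.4168.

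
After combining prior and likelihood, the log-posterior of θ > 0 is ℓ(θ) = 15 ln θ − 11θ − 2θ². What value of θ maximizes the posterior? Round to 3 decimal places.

ℓ'(θ) = 15/θ − 11 − 4θ. Setting this to zero and multiplying by θ: 4θ² + 11θ − 15 = 0.
θ = (−11 + √(11² + 4·4·15)) / (2·4) = (−11 + √361) / 8 = (−11 + 19)/8 = 1.
ℓ''(θ) = −15/θ² − 4 < 0, confirming a maximum.

θ̂_MAP = 1.000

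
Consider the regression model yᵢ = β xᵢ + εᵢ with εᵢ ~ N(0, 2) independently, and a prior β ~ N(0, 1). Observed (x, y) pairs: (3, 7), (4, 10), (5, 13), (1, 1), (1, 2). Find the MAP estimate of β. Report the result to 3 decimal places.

β̂_MAP = 2.389

log p(β | y) = −Σ(yᵢ − βxᵢ)²/(2·2) − β²/(2·1) + const.
Setting the derivative to zero: Σxᵢ(yᵢ − βxᵢ)/2 − β/1 = 0, so β = Σxᵢyᵢ / (Σxᵢ² + σ²/τ²).
Σxᵢyᵢ = 3·7 + 4·10 + 5·13 + 1·1 + 1·2 = 129; Σxᵢ² = 52; σ²/τ² = 2.
β̂_MAP = 129 / (52 + 2) = 129/54 ≈ 2.389.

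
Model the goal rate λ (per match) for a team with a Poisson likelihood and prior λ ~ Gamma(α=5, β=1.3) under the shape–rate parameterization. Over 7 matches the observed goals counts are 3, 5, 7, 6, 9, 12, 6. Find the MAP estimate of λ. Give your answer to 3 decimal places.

λ̂_MAP = 6.265

Σxᵢ = 3+5+7+6+9+12+6 = 48, with n = 7.
Posterior ∝ λ^4e^(−1.3λ) · λ^48e^(−7λ) = λ^52e^(−8.3λ), i.e. Gamma(shape=53, rate=8.3).
The mode of a Gamma(a, b) with a ≥ 1 (shape–rate) is (a−1)/b = 52/8.3 ≈ 6.265.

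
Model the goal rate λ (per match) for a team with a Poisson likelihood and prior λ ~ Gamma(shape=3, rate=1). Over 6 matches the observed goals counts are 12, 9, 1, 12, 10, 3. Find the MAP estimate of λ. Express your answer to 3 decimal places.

Σxᵢ = 12+9+1+12+10+3 = 47, with n = 6.
Posterior ∝ λ^2e^(−1λ) · λ^47e^(−6λ) = λ^49e^(−7λ), i.e. Gamma(shape=50, rate=7).
The mode of a Gamma(a, b) with a ≥ 1 (shape–rate) is (a−1)/b = 49/7 ≈ 7.000.

λ̂_MAP = 7.000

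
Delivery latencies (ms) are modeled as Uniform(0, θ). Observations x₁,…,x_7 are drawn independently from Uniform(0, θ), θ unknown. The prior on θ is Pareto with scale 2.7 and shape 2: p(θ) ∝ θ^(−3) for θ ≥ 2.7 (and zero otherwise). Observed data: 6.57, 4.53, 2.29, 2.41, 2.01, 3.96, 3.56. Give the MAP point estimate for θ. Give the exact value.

θ̂_MAP = 6.57

The Uniform(0, θ) likelihood is θ^(−n) for θ ≥ max(xᵢ), zero otherwise. Here max(xᵢ) = 6.57.
Posterior ∝ θ^(−3) · θ^(−7) = θ^(−10) on θ ≥ max(2.7, 6.57) = 6.57.
This density is strictly decreasing in θ, so the posterior mode lies at the lower boundary of the support.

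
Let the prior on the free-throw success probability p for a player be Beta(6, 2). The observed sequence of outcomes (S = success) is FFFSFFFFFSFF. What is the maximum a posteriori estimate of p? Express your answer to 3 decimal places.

p̂_MAP = 0.389

Prior: Beta(6, 2).
Data: 2 successes in 12 trials (from the sequence). The binomial likelihood contributes p^2(1−p)^10, so the posterior is Beta(6+2, 2+10) = Beta(8, 12).
For Beta(a, b) with a, b > 1 the mode is (a−1)/(a+b−2) = 7/18 ≈ 0.389.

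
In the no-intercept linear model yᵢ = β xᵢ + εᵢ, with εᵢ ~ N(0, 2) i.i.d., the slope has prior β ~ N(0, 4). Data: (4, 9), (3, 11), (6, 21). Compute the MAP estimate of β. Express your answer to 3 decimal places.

β̂_MAP = 3.171

log p(β | y) = −Σ(yᵢ − βxᵢ)²/(2·2) − β²/(2·4) + const.
Setting the derivative to zero: Σxᵢ(yᵢ − βxᵢ)/2 − β/4 = 0, so β = Σxᵢyᵢ / (Σxᵢ² + σ²/τ²).
Σxᵢyᵢ = 4·9 + 3·11 + 6·21 = 195; Σxᵢ² = 61; σ²/τ² = 0.5.
β̂_MAP = 195 / (61 + 0.5) = 195/61.5 ≈ 3.171.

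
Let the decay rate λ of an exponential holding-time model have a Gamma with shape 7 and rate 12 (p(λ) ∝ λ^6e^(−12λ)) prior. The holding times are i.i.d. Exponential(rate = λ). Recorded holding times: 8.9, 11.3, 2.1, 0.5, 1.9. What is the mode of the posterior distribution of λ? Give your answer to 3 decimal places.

The Exponential(rate=λ) likelihood is ∝ λ^n e^(−λΣtᵢ). Here n = 5 and Σtᵢ = 8.9 + 11.3 + 2.1 + 0.5 + 1.9 = 24.7.
Posterior ∝ λ^6e^(−12λ) · λ^5e^(−24.7λ) = λ^11e^(−36.7λ), i.e. Gamma(12, 36.7).
Mode = (a−1)/b = 11/36.7 ≈ 0.300.

λ̂_MAP = 0.300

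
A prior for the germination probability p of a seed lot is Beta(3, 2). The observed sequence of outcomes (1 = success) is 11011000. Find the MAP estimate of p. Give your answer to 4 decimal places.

Prior: Beta(3, 2).
Data: 4 successes in 8 trials (from the sequence). The binomial likelihood contributes p^4(1−p)^4, so the posterior is Beta(3+4, 2+4) = Beta(7, 6).
For Beta(a, b) with a, b > 1 the mode is (a−1)/(a+b−2) = 6/11 ≈ 0.5455.

p̂_MAP = 0.5455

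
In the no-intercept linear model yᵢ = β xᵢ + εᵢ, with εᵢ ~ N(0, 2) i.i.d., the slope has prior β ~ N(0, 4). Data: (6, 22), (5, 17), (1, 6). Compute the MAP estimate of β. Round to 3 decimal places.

log p(β | y) = −Σ(yᵢ − βxᵢ)²/(2·2) − β²/(2·4) + const.
Setting the derivative to zero: Σxᵢ(yᵢ − βxᵢ)/2 − β/4 = 0, so β = Σxᵢyᵢ / (Σxᵢ² + σ²/τ²).
Σxᵢyᵢ = 6·22 + 5·17 + 1·6 = 223; Σxᵢ² = 62; σ²/τ² = 0.5.
β̂_MAP = 223 / (62 + 0.5) = 223/62.5 ≈ 3.568.

β̂_MAP = 3.568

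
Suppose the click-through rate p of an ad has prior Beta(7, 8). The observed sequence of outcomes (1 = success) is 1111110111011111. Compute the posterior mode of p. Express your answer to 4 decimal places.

Prior: Beta(7, 8).
Data: 14 successes in 16 trials (from the sequence). The binomial likelihood contributes p^14(1−p)^2, so the posterior is Beta(7+14, 8+2) = Beta(21, 10).
For Beta(a, b) with a, b > 1 the mode is (a−1)/(a+b−2) = 20/29 ≈ 0.6897.

p̂_MAP = 0.6897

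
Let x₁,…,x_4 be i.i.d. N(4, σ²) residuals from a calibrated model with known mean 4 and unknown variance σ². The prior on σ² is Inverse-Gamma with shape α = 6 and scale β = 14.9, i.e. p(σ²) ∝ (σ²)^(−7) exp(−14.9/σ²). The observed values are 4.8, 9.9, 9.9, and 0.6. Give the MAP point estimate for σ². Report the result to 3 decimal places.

Sum of squared deviations about the known mean: SS = (4.8−4)² + (9.9−4)² + (9.9−4)² + (0.6−4)² = 81.82.
The Normal likelihood contributes (σ²)^(−n/2) exp(−SS/(2σ²)), so the posterior is Inverse-Gamma(α + n/2, β + SS/2) = Inverse-Gamma(8, 55.81).
The mode of Inverse-Gamma(a, b) is b/(a+1) = 55.81/9 ≈ 6.201.

σ̂²_MAP = 6.201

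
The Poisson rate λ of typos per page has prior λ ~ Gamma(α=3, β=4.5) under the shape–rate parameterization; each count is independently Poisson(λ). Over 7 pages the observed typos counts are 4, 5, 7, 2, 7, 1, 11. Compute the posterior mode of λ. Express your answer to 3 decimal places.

Σxᵢ = 4+5+7+2+7+1+11 = 37, with n = 7.
Posterior ∝ λ^2e^(−4.5λ) · λ^37e^(−7λ) = λ^39e^(−11.5λ), i.e. Gamma(shape=40, rate=11.5).
The mode of a Gamma(a, b) with a ≥ 1 (shape–rate) is (a−1)/b = 39/11.5 ≈ 3.391.

λ̂_MAP = 3.391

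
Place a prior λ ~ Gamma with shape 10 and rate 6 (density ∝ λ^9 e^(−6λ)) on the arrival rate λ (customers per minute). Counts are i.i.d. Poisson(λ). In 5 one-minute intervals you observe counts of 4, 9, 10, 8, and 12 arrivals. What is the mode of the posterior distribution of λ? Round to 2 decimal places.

Σxᵢ = 4+9+10+8+12 = 43, with n = 5.
Posterior ∝ λ^9e^(−6λ) · λ^43e^(−5λ) = λ^52e^(−11λ), i.e. Gamma(shape=53, rate=11).
The mode of a Gamma(a, b) with a ≥ 1 (shape–rate) is (a−1)/b = 52/11 ≈ 4.73.

λ̂_MAP = 4.73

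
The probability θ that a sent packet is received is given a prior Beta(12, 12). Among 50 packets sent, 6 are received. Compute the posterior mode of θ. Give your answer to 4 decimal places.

Prior: Beta(12, 12).
Data: 6 successes in 50 trials. The binomial likelihood contributes θ^6(1−θ)^44, so the posterior is Beta(12+6, 12+44) = Beta(18, 56).
For Beta(a, b) with a, b > 1 the mode is (a−1)/(a+b−2) = 17/72 ≈ 0.2361.

θ̂_MAP = 0.2361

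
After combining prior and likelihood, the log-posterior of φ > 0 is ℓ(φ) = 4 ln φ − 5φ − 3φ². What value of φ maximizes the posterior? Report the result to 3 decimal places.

φ̂_MAP = 0.500

ℓ'(φ) = 4/φ − 5 − 6φ. Setting this to zero and multiplying by φ: 6φ² + 5φ − 4 = 0.
φ = (−5 + √(5² + 4·6·4)) / (2·6) = (−5 + √121) / 12 = (−5 + 11)/12 = 1/2.
ℓ''(φ) = −4/φ² − 6 < 0, confirming a maximum.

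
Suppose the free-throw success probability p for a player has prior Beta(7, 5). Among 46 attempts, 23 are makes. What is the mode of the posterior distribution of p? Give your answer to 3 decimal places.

Prior: Beta(7, 5).
Data: 23 successes in 46 trials. The binomial likelihood contributes p^23(1−p)^23, so the posterior is Beta(7+23, 5+23) = Beta(30, 28).
For Beta(a, b) with a, b > 1 the mode is (a−1)/(a+b−2) = 29/56 ≈ 0.518.

p̂_MAP = 0.518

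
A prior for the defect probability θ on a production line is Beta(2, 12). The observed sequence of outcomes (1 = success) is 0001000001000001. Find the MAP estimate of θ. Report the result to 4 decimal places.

θ̂_MAP = 0.1429

Prior: Beta(2, 12).
Data: 3 successes in 16 trials (from the sequence). The binomial likelihood contributes θ^3(1−θ)^13, so the posterior is Beta(2+3, 12+13) = Beta(5, 25).
For Beta(a, b) with a, b > 1 the mode is (a−1)/(a+b−2) = 4/28 ≈ 0.1429.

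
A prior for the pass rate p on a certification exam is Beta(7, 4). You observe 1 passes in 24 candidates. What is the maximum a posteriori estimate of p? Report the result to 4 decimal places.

Prior: Beta(7, 4).
Data: 1 success in 24 trials. The binomial likelihood contributes p(1−p)^23, so the posterior is Beta(7+1, 4+23) = Beta(8, 27).
For Beta(a, b) with a, b > 1 the mode is (a−1)/(a+b−2) = 7/33 ≈ 0.2121.

p̂_MAP = 0.2121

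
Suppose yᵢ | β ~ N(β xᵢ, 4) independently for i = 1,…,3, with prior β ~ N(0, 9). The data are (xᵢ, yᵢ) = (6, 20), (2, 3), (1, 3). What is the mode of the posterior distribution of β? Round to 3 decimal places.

β̂_MAP = 3.113

log p(β | y) = −Σ(yᵢ − βxᵢ)²/(2·4) − β²/(2·9) + const.
Setting the derivative to zero: Σxᵢ(yᵢ − βxᵢ)/4 − β/9 = 0, so β = Σxᵢyᵢ / (Σxᵢ² + σ²/τ²).
Σxᵢyᵢ = 6·20 + 2·3 + 1·3 = 129; Σxᵢ² = 41; σ²/τ² = 4/9.
β̂_MAP = 129 / (41 + 4/9) = 129/(373/9) = 1161/373 ≈ 3.113.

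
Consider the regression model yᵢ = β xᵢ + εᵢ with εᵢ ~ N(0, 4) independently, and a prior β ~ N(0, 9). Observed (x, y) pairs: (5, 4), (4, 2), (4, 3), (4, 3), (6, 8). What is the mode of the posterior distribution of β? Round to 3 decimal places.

β̂_MAP = 0.914

log p(β | y) = −Σ(yᵢ − βxᵢ)²/(2·4) − β²/(2·9) + const.
Setting the derivative to zero: Σxᵢ(yᵢ − βxᵢ)/4 − β/9 = 0, so β = Σxᵢyᵢ / (Σxᵢ² + σ²/τ²).
Σxᵢyᵢ = 5·4 + 4·2 + 4·3 + 4·3 + 6·8 = 100; Σxᵢ² = 109; σ²/τ² = 4/9.
β̂_MAP = 100 / (109 + 4/9) = 100/(985/9) = 180/197 ≈ 0.914.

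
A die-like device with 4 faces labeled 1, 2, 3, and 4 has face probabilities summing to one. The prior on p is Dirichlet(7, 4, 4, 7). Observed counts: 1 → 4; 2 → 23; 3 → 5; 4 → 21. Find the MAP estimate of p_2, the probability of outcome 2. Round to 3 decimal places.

MAP estimate: 0.366

The posterior is Dirichlet(αᵢ + nᵢ) = Dirichlet(11, 27, 9, 28).
For a Dirichlet(a₁,…,a_K) with all aᵢ > 1, the mode has j-th component (aⱼ − 1)/(Σaᵢ − K).
Here Σaᵢ = 75 and K = 4, so p_2 = (27 − 1)/(75 − 4) = 26/71 ≈ 0.366.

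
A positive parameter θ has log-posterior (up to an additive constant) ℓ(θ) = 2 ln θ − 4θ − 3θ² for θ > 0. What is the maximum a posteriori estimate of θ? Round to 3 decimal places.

θ̂_MAP = 0.333

ℓ'(θ) = 2/θ − 4 − 6θ. Setting this to zero and multiplying by θ: 6θ² + 4θ − 2 = 0.
θ = (−4 + √(4² + 4·6·2)) / (2·6) = (−4 + √64) / 12 = (−4 + 8)/12 = 1/3.
ℓ''(θ) = −2/θ² − 6 < 0, confirming a maximum.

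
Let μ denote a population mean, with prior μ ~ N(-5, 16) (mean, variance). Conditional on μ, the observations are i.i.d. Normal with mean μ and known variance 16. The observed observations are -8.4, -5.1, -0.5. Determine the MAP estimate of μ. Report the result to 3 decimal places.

n = 3; x̄ = ((-8.4) + (-5.1) + (-0.5))/3 = -14/3 = -14/3 ≈ -4.6667.
For a Normal prior and Normal likelihood with known variance, the posterior is Normal; its mode equals its mean, the precision-weighted average.
Prior precision 1/σ₀² = 1/16 = 0.0625; data precision n/σ² = 3/16 = 0.1875.
μ̂ = (0.0625·(-5) + 0.1875·(-14/3)) / (0.0625 + 0.1875) = (-1.1875)/0.25 = -4.750.

μ̂_MAP = -4.750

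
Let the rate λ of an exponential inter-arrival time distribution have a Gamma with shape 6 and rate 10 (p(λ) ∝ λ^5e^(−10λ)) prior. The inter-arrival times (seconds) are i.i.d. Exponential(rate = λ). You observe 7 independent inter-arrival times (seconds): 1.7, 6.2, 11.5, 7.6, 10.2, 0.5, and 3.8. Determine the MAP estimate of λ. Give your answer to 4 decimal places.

λ̂_MAP = 0.2330

The Exponential(rate=λ) likelihood is ∝ λ^n e^(−λΣtᵢ). Here n = 7 and Σtᵢ = 1.7 + 6.2 + 11.5 + 7.6 + 10.2 + 0.5 + 3.8 = 41.5.
Posterior ∝ λ^5e^(−10λ) · λ^7e^(−41.5λ) = λ^12e^(−51.5λ), i.e. Gamma(13, 51.5).
Mode = (a−1)/b = 12/51.5 ≈ 0.2330.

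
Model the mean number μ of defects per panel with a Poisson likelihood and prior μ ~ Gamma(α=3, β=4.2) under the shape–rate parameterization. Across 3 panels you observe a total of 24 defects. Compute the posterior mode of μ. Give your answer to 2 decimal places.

μ̂_MAP = 3.61

Σxᵢ = 24, n = 3.
Posterior ∝ μ^2e^(−4.2μ) · μ^24e^(−3μ) = μ^26e^(−7.2μ), i.e. Gamma(shape=27, rate=7.2).
The mode of a Gamma(a, b) with a ≥ 1 (shape–rate) is (a−1)/b = 26/7.2 ≈ 3.61.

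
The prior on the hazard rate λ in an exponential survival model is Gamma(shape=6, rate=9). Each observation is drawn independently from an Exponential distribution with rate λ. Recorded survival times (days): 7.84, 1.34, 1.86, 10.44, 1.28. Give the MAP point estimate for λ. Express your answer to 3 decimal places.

The Exponential(rate=λ) likelihood is ∝ λ^n e^(−λΣtᵢ). Here n = 5 and Σtᵢ = 7.84 + 1.34 + 1.86 + 10.44 + 1.28 = 22.76.
Posterior ∝ λ^5e^(−9λ) · λ^5e^(−22.76λ) = λ^10e^(−31.76λ), i.e. Gamma(11, 31.76).
Mode = (a−1)/b = 10/31.76 ≈ 0.315.

λ̂_MAP = 0.315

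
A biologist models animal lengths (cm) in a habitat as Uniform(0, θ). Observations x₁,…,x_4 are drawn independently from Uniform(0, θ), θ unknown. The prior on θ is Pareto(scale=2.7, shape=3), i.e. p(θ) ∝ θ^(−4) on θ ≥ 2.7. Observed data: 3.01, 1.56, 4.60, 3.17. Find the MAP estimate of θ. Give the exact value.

θ̂_MAP = 4.60

The Uniform(0, θ) likelihood is θ^(−n) for θ ≥ max(xᵢ), zero otherwise. Here max(xᵢ) = 4.60.
Posterior ∝ θ^(−4) · θ^(−4) = θ^(−8) on θ ≥ max(2.7, 4.60) = 4.60.
This density is strictly decreasing in θ, so the posterior mode lies at the lower boundary of the support.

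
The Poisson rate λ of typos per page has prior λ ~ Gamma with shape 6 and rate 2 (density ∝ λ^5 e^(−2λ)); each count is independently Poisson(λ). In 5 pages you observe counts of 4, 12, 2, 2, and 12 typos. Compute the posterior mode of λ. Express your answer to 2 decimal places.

Σxᵢ = 4+12+2+2+12 = 32, with n = 5.
Posterior ∝ λ^5e^(−2λ) · λ^32e^(−5λ) = λ^37e^(−7λ), i.e. Gamma(shape=38, rate=7).
The mode of a Gamma(a, b) with a ≥ 1 (shape–rate) is (a−1)/b = 37/7 ≈ 5.29.

λ̂_MAP = 5.29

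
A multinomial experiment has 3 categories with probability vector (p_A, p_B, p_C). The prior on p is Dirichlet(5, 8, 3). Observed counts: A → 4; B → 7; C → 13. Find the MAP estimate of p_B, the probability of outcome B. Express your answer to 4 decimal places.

The posterior is Dirichlet(αᵢ + nᵢ) = Dirichlet(9, 15, 16).
For a Dirichlet(a₁,…,a_K) with all aᵢ > 1, the mode has j-th component (aⱼ − 1)/(Σaᵢ − K).
Here Σaᵢ = 40 and K = 3, so p_B = (15 − 1)/(40 − 3) = 14/37 ≈ 0.3784.

MAP estimate of p_B = 0.3784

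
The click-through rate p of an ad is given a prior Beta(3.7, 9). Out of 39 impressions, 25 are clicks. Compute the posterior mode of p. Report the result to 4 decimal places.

Prior: Beta(3.7, 9).
Data: 25 successes in 39 trials. The binomial likelihood contributes p^25(1−p)^14, so the posterior is Beta(3.7+25, 9+14) = Beta(28.7, 23).
For Beta(a, b) with a, b > 1 the mode is (a−1)/(a+b−2) = 27.7/49.7 ≈ 0.5573.

p̂_MAP = 0.5573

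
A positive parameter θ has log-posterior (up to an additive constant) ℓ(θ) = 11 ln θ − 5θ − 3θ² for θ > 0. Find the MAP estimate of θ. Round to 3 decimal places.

θ̂_MAP = 1.000

ℓ'(θ) = 11/θ − 5 − 6θ. Setting this to zero and multiplying by θ: 6θ² + 5θ − 11 = 0.
θ = (−5 + √(5² + 4·6·11)) / (2·6) = (−5 + √289) / 12 = (−5 + 17)/12 = 1.
ℓ''(θ) = −11/θ² − 6 < 0, confirming a maximum.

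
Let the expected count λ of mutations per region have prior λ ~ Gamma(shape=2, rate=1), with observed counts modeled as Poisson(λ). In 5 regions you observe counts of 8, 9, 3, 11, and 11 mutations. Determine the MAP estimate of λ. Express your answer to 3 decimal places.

Σxᵢ = 8+9+3+11+11 = 42, with n = 5.
Posterior ∝ λe^(−1λ) · λ^42e^(−5λ) = λ^43e^(−6λ), i.e. Gamma(shape=44, rate=6).
The mode of a Gamma(a, b) with a ≥ 1 (shape–rate) is (a−1)/b = 43/6 ≈ 7.167.

λ̂_MAP = 7.167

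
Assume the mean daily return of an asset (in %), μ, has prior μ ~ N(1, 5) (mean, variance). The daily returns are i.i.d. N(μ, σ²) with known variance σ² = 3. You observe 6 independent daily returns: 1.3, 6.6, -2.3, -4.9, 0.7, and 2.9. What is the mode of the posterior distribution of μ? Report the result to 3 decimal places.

μ̂_MAP = 0.742

n = 6; x̄ = (1.3 + 6.6 + (-2.3) + (-4.9) + 0.7 + 2.9)/6 = 4.3/6 = 43/60 ≈ 0.7167.
For a Normal prior and Normal likelihood with known variance, the posterior is Normal; its mode equals its mean, the precision-weighted average.
Prior precision 1/σ₀² = 1/5 = 0.2; data precision n/σ² = 6/3 = 2.
μ̂ = (0.2·1 + 2·(43/60)) / (0.2 + 2) = (49/30)/2.2 = 49/66 ≈ 0.742.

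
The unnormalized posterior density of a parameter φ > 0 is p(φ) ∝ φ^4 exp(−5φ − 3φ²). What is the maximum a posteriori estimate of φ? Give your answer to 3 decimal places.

φ̂_MAP = 0.500

ℓ'(φ) = 4/φ − 5 − 6φ. Setting this to zero and multiplying by φ: 6φ² + 5φ − 4 = 0.
φ = (−5 + √(5² + 4·6·4)) / (2·6) = (−5 + √121) / 12 = (−5 + 11)/12 = 1/2.
ℓ''(φ) = −4/φ² − 6 < 0, confirming a maximum.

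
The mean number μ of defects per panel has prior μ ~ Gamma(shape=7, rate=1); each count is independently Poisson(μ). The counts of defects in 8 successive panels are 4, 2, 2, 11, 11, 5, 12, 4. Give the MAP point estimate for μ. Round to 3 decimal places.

Σxᵢ = 4+2+2+11+11+5+12+4 = 51, with n = 8.
Posterior ∝ μ^6e^(−1μ) · μ^51e^(−8μ) = μ^57e^(−9μ), i.e. Gamma(shape=58, rate=9).
The mode of a Gamma(a, b) with a ≥ 1 (shape–rate) is (a−1)/b = 57/9 ≈ 6.333.

μ̂_MAP = 6.333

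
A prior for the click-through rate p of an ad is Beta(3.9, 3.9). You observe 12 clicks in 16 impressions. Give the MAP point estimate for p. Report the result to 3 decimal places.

Prior: Beta(3.9, 3.9).
Data: 12 successes in 16 trials. The binomial likelihood contributes p^12(1−p)^4, so the posterior is Beta(3.9+12, 3.9+4) = Beta(15.9, 7.9).
For Beta(a, b) with a, b > 1 the mode is (a−1)/(a+b−2) = 14.9/21.8 ≈ 0.683.

p̂_MAP = 0.683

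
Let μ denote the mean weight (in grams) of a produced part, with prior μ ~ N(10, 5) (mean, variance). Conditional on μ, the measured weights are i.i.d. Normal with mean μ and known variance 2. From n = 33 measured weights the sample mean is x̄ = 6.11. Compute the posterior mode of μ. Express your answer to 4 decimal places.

n = 33, x̄ = 6.11.
For a Normal prior and Normal likelihood with known variance, the posterior is Normal; its mode equals its mean, the precision-weighted average.
Prior precision 1/σ₀² = 1/5 = 0.2; data precision n/σ² = 33/2 = 16.5.
μ̂ = (0.2·10 + 16.5·6.11) / (0.2 + 16.5) = 102.815/16.7 = 20563/3340 ≈ 6.1566.

μ̂_MAP = 6.1566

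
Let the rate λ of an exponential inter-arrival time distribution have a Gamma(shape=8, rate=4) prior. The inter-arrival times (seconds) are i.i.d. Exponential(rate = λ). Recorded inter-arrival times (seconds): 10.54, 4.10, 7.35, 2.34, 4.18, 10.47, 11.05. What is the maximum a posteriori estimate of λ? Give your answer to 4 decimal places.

The Exponential(rate=λ) likelihood is ∝ λ^n e^(−λΣtᵢ). Here n = 7 and Σtᵢ = 10.54 + 4.10 + 7.35 + 2.34 + 4.18 + 10.47 + 11.05 = 50.03.
Posterior ∝ λ^7e^(−4λ) · λ^7e^(−50.03λ) = λ^14e^(−54.03λ), i.e. Gamma(15, 54.03).
Mode = (a−1)/b = 14/54.03 ≈ 0.2591.

λ̂_MAP = 0.2591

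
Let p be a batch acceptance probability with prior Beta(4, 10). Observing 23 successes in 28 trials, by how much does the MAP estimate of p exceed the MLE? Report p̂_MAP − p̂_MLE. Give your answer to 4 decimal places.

MAP − MLE = -0.1714

Posterior is Beta(27, 15); MAP = (27−1)/(42−2) = 26/40 ≈ 0.65000.
MLE ignores the prior: p̂_MLE = k/n = 23/28 ≈ 0.82143.
Difference = 26/40 − 23/28 = -6/35 ≈ -0.1714.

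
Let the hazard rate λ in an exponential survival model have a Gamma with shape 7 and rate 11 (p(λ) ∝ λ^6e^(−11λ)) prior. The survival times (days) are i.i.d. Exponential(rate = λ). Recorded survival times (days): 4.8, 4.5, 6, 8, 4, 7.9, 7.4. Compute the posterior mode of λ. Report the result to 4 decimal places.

λ̂_MAP = 0.2425

The Exponential(rate=λ) likelihood is ∝ λ^n e^(−λΣtᵢ). Here n = 7 and Σtᵢ = 4.8 + 4.5 + 6 + 8 + 4 + 7.9 + 7.4 = 42.6.
Posterior ∝ λ^6e^(−11λ) · λ^7e^(−42.6λ) = λ^13e^(−53.6λ), i.e. Gamma(14, 53.6).
Mode = (a−1)/b = 13/53.6 ≈ 0.2425.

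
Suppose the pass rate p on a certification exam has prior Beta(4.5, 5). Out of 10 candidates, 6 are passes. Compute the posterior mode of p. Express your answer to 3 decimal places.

Prior: Beta(4.5, 5).
Data: 6 successes in 10 trials. The binomial likelihood contributes p^6(1−p)^4, so the posterior is Beta(4.5+6, 5+4) = Beta(10.5, 9).
For Beta(a, b) with a, b > 1 the mode is (a−1)/(a+b−2) = 9.5/17.5 ≈ 0.543.

p̂_MAP = 0.543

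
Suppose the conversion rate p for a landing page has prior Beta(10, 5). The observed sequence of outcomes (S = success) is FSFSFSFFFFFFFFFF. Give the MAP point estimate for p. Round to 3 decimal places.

Prior: Beta(10, 5).
Data: 3 successes in 16 trials (from the sequence). The binomial likelihood contributes p^3(1−p)^13, so the posterior is Beta(10+3, 5+13) = Beta(13, 18).
For Beta(a, b) with a, b > 1 the mode is (a−1)/(a+b−2) = 12/29 ≈ 0.414.

p̂_MAP = 0.414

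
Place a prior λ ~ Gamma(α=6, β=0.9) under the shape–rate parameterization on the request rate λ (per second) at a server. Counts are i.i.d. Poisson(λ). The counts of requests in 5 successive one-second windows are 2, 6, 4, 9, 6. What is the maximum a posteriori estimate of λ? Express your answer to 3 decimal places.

λ̂_MAP = 5.424

Σxᵢ = 2+6+4+9+6 = 27, with n = 5.
Posterior ∝ λ^5e^(−0.9λ) · λ^27e^(−5λ) = λ^32e^(−5.9λ), i.e. Gamma(shape=33, rate=5.9).
The mode of a Gamma(a, b) with a ≥ 1 (shape–rate) is (a−1)/b = 32/5.9 ≈ 5.424.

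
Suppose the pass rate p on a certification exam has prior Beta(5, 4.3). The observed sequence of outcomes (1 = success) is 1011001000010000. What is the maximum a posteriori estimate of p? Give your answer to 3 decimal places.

p̂_MAP = 0.386

Prior: Beta(5, 4.3).
Data: 5 successes in 16 trials (from the sequence). The binomial likelihood contributes p^5(1−p)^11, so the posterior is Beta(5+5, 4.3+11) = Beta(10, 15.3).
For Beta(a, b) with a, b > 1 the mode is (a−1)/(a+b−2) = 9/23.3 ≈ 0.386.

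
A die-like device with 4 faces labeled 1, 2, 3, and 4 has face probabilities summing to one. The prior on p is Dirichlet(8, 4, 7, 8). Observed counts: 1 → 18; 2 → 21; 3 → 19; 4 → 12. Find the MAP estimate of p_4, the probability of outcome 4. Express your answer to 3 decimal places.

The posterior is Dirichlet(αᵢ + nᵢ) = Dirichlet(26, 25, 26, 20).
For a Dirichlet(a₁,…,a_K) with all aᵢ > 1, the mode has j-th component (aⱼ − 1)/(Σaᵢ − K).
Here Σaᵢ = 97 and K = 4, so p_4 = (20 − 1)/(97 − 4) = 19/93 ≈ 0.204.

MAP estimate: 0.204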